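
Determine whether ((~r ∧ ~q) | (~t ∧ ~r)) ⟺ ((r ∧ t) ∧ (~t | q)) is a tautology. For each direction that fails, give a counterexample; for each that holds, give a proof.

(⇒) fails and (⇐) fails.

[⇒] This fails. Under q = F, t = F, r = F, the left side is true but the right side is false.

[⇐] This fails. Under q = T, t = T, r = T, the left side is false but the right side is true.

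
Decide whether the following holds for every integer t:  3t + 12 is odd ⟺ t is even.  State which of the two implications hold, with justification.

(⇒) fails and (⇐) fails.

(→) This fails: t = 1 gives 3t + 12 = 15, which is odd, but 1 is odd, not even.

(←) This also fails: t = 4 is even, but 3t + 12 = 24 is even, not odd.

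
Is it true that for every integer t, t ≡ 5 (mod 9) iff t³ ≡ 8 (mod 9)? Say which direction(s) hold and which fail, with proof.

(⇒) Suppose t ≡ 5 (mod 9). Write t = 9j + 5. Then (9j + 5)³ = 729j³ + 1215j² + 675j + 125 = 9(81j³ + 135j² + 75j + 13) + 8, so t³ ≡ 8 (mod 9).

(⇐) This fails: take t = 2. Then 2³ = 8 ≡ 8 (mod 9), yet 2 ≡ 2 (mod 9), not 5.

Only the forward direction holds.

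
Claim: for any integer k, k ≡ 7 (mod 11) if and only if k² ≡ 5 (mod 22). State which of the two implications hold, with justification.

(⟹) This fails: take k = 18. Then 18 ≡ 7 (mod 11), but 18² = 324 ≡ 16 (mod 22), not 5.

(⟸) This fails: take k = 15. Then 15² = 225 ≡ 5 (mod 22), yet 15 ≡ 4 (mod 11), not 7.

Both directions fail.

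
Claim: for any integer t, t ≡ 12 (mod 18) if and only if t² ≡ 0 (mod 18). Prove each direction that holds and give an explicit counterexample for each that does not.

[⇐] This fails: take t = 0. Then 0² = 0 ≡ 0 (mod 18), yet 0 ≡ 0 (mod 18), not 12.

[⇒] Suppose t ≡ 12 (mod 18). Write t = 18j + 12. Then (18j + 12)² = 324j² + 432j + 144 = 18(18j² + 24j + 8) + 0, so t² ≡ 0 (mod 18).

Only the forward direction holds.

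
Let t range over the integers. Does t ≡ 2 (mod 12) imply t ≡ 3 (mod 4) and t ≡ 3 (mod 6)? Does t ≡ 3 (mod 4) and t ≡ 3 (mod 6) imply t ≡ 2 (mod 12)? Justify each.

[⇒] This fails: t = 2 gives 2 ≡ 2 (mod 12) but 2 ≡ 2 (mod 4), so the conjunction on the right does not hold.

[⇐] This fails: t = 3 satisfies both congruences on the right (3 ≡ 3 mod 4 and 3 ≡ 3 mod 6) yet 3 ≡ 3 (mod 12), not 2.

Neither implication holds.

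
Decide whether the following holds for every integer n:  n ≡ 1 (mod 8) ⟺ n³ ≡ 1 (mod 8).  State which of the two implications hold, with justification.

The biconditional holds.

(⟹) Suppose n ≡ 1 (mod 8). Write n = 8j + 1. Then (8j + 1)³ = 512j³ + 192j² + 24j + 1 = 8(64j³ + 24j² + 3j) + 1, so n³ ≡ 1 (mod 8).

(⟸) For the converse, argue contrapositively. If n ≢ 1 (mod 8), then n is congruent to one of 0, 2, 3, 4, 5, 6, 7 modulo 8, and these give n³ ≡ 0, 0, 3, 0, 5, 0, 7 respectively — never 1.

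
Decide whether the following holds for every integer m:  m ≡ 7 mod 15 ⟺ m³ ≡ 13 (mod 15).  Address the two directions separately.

(←) Suppose m³ ≡ 13 (mod 15). The only residue r in {0, …, 14} with r³ ≡ 13 (mod 15) is r = 7, so m ≡ 7 (mod 15).

(→) Suppose m ≡ 7 mod 15. Write m = 15j + 7. Then (15j + 7)³ = 3375j³ + 4725j² + 2205j + 343 = 15(225j³ + 315j² + 147j + 22) + 13, so m³ ≡ 13 (mod 15).

Both directions hold; the statement is true.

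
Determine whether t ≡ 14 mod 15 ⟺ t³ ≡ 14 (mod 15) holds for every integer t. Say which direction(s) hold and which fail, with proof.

(→) Suppose t ≡ 14 mod 15. Write t = 15j + 14. Then (15j + 14)³ = 3375j³ + 9450j² + 8820j + 2744 = 15(225j³ + 630j² + 588j + 182) + 14, so t³ ≡ 14 (mod 15).

(←) Conversely, suppose t³ ≡ 14 (mod 15). The only residue r in {0, …, 14} with r³ ≡ 14 (mod 15) is r = 14, so t ≡ 14 (mod 15).

Equivalent; both directions hold.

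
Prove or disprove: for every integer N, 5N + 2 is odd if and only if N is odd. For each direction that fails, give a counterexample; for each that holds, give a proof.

(⇒) Suppose 5N + 2 is odd. Since 5 is odd, 5N and N have the same parity, so 5N + 2 ≡ N + 2 (mod 2). As 2 is even, 5N + 2 is odd exactly when N is odd. Thus N is odd.

(⇐) Conversely, suppose N is odd; write N = 2j + 1. Then 5N + 2 = 5·(2j + 1) + 2 = 2·5j + 7, which is odd.

The biconditional holds.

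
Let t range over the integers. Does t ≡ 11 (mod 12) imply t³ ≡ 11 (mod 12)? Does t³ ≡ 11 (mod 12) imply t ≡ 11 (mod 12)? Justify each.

(⟸) Suppose t³ ≡ 11 (mod 12). The only residue r in {0, …, 11} with r³ ≡ 11 (mod 12) is r = 11, so t ≡ 11 (mod 12).

(⟹) Suppose t ≡ 11 (mod 12). Write t = 12j + 11. Then (12j + 11)³ = 1728j³ + 4752j² + 4356j + 1331 = 12(144j³ + 396j² + 363j + 110) + 11, so t³ ≡ 11 (mod 12).

Both directions hold; the statement is true.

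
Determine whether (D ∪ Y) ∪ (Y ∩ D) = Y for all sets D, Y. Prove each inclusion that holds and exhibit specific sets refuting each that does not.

Forward inclusion. This inclusion fails. Take D = {1}, Y = ∅; then 1 ∈ (D ∪ Y) ∪ (Y ∩ D) but 1 ∉ Y.

Reverse inclusion. Let x ∈ Y. Then either x ∈ Y and x ∉ D; or x ∈ D ∩ Y. In each case x ∈ (D ∪ Y) ∪ (Y ∩ D), so Y ⊆ (D ∪ Y) ∪ (Y ∩ D).

The sets are not equal: only the reverse inclusion holds.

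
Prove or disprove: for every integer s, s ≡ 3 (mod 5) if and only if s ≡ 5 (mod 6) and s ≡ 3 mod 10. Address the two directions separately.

The forward direction fails; the converse holds.

(→) This fails: s = 3 gives 3 ≡ 3 (mod 5) but 3 ≡ 3 (mod 6), so the conjunction on the right does not hold.

(←) Conversely, if s ≡ 5 (mod 6) and s ≡ 3 (mod 10), then by the Chinese remainder theorem s ≡ 23 (mod 30). Since 23 ≡ 3 (mod 5) and 5 ∣ 30, we get s ≡ 3 (mod 5).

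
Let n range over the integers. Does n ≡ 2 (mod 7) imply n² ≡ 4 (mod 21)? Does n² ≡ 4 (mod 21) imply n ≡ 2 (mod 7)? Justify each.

(→) This fails: take n = 9. Then 9 ≡ 2 (mod 7), but 9² = 81 ≡ 18 (mod 21), not 4.

(←) This fails: take n = 5. Then 5² = 25 ≡ 4 (mod 21), yet 5 ≡ 5 (mod 7), not 2.

Both directions fail.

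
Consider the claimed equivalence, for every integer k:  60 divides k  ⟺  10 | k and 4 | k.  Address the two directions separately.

Not equivalent: only (⇒) holds.

(⟸) This fails: take k = 20. Both 10 ∣ 20 and 4 ∣ 20, yet 20 is not a multiple of 60 (since 20 = 0·60 + 20), so 60 ∤ 20.

(⟹) If 60 ∣ k, write k = 60q. Since 60 = 6·10, k = 10·(6q), so 10 ∣ k; and since 60 = 15·4, k = 4·(15q), so 4 ∣ k.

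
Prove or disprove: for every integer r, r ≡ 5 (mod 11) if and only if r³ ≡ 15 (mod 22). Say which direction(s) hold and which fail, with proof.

The forward direction fails; the converse holds.

Converse. The residues r modulo 22 with r³ ≡ 15 (mod 22) are exactly {5}, and each is ≡ 5 (mod 11).

Forward direction. This fails: take r = 16. Then 16 ≡ 5 (mod 11), but 16³ = 4096 ≡ 4 (mod 22), not 15.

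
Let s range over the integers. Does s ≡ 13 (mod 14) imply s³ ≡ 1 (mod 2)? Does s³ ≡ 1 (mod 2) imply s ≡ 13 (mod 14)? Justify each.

Converse. This fails: take s = 1. Then 1³ = 1 ≡ 1 (mod 2), yet 1 ≡ 1 (mod 14), not 13.

Forward direction. Suppose s ≡ 13 (mod 14). Then s³ ≡ 13³ = 2197 (mod 14), and since 2 ∣ 14, also s³ ≡ 1 (mod 2).

Only the forward implication holds.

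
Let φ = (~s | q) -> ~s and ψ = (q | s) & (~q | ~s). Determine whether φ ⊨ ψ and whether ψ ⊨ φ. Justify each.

Only the reverse direction holds.

Forward direction. This fails. Under s = F, q = F, the left side is true but the right side is false.

Converse. Assume the antecedent. If s is true, the antecedent forces (s = T, q = F), and (~s | q) -> ~s holds there. If s is false, (~s | q) -> ~s reduces to true regardless of the other variables. Either way (~s | q) -> ~s holds.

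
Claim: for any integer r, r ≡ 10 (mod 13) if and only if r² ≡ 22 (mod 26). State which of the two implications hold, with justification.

Forward direction. This fails: take r = 23. Then 23 ≡ 10 (mod 13), but 23² = 529 ≡ 9 (mod 26), not 22.

Converse. This fails: take r = 16. Then 16² = 256 ≡ 22 (mod 26), yet 16 ≡ 3 (mod 13), not 10.

Neither direction holds.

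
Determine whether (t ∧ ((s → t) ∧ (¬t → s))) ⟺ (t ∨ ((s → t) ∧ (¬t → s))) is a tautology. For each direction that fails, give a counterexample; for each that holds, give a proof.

Equivalent; both directions hold.

Forward direction. Assume the antecedent. If s is true, the antecedent forces (s = T, t = T), and t ∨ ((s → t) ∧ (¬t → s)) holds there. If s is false, the antecedent forces (s = F, t = T), and t ∨ ((s → t) ∧ (¬t → s)) holds there. Either way t ∨ ((s → t) ∧ (¬t → s)) holds.

Converse. Assume the antecedent. If s is true, the antecedent forces (s = T, t = T), and t ∧ ((s → t) ∧ (¬t → s)) holds there. If s is false, the antecedent forces (s = F, t = T), and t ∧ ((s → t) ∧ (¬t → s)) holds there. Either way t ∧ ((s → t) ∧ (¬t → s)) holds.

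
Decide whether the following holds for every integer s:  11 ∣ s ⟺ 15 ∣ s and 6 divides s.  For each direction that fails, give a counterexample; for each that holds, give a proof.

Both directions fail.

[⇒] This fails: take s = 11. Certainly 11 ∣ 11, but 15 ∤ 11.

[⇐] This fails: take s = 30. Both 15 ∣ 30 and 6 ∣ 30, yet 30 is not a multiple of 11 (since 30 = 2·11 + 8), so 11 ∤ 30.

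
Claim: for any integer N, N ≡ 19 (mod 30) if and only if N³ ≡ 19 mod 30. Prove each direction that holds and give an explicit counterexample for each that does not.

[⇐] Suppose N³ ≡ 19 (mod 30). The only residue r in {0, …, 29} with r³ ≡ 19 (mod 30) is r = 19, so N ≡ 19 (mod 30).

[⇒] Suppose N ≡ 19 (mod 30). Write N = 30j + 19. Then (30j + 19)³ = 27000j³ + 51300j² + 32490j + 6859 = 30(900j³ + 1710j² + 1083j + 228) + 19, so N³ ≡ 19 (mod 30).

Both directions hold.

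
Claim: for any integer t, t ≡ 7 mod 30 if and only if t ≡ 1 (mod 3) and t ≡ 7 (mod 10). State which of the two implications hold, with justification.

Both directions hold; the statement is true.

Converse. If t ≡ 1 (mod 3) and t ≡ 7 (mod 10), then by the Chinese remainder theorem t ≡ 7 (mod 30). This is exactly t ≡ 7 (mod 30).

Forward direction. Suppose t ≡ 7 (mod 30); write t = 30j + 7. Since 3 ∣ 30, reducing mod 3 gives t ≡ 7 ≡ 1 (mod 3); since 10 ∣ 30, reducing mod 10 gives t ≡ 7 (mod 10).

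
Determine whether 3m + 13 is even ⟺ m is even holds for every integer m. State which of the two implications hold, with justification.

Neither implication holds.

[⇒] This fails: m = 3 gives 3m + 13 = 22, which is even, but 3 is odd, not even.

[⇐] This also fails: m = 2 is even, but 3m + 13 = 19 is odd, not even.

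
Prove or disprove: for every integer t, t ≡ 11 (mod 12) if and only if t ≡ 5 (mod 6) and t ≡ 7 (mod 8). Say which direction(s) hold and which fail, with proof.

[⇒] This fails: t = 11 gives 11 ≡ 11 (mod 12) but 11 ≡ 3 (mod 8), so the conjunction on the right does not hold.

[⇐] Conversely, if t ≡ 5 (mod 6) and t ≡ 7 (mod 8), then by the Chinese remainder theorem t ≡ 23 (mod 24). Since 23 ≡ 11 (mod 12) and 12 ∣ 24, we get t ≡ 11 (mod 12).

Only the converse holds.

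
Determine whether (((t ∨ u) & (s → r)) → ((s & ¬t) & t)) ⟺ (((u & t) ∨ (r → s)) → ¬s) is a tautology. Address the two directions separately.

(→) This fails. Under u = F, t = F, r = F, s = T, the left side is true but the right side is false.

(←) This fails. Under u = T, t = F, r = F, s = F, the left side is false but the right side is true.

Neither implication holds.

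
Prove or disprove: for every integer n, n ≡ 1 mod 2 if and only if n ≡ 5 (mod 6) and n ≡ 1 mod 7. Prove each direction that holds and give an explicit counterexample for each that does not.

Forward direction. This fails: n = 1 gives 1 ≡ 1 (mod 2) but 1 ≡ 1 (mod 6), so the conjunction on the right does not hold.

Converse. If n ≡ 5 (mod 6) and n ≡ 1 (mod 7), then by the Chinese remainder theorem n ≡ 29 (mod 42). Since 29 ≡ 1 (mod 2) and 2 ∣ 42, we get n ≡ 1 (mod 2).

Only the reverse direction holds.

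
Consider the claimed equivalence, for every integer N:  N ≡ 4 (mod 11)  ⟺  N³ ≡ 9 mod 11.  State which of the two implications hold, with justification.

Forward direction. Suppose N ≡ 4 (mod 11). Write N = 11j + 4. Then (11j + 4)³ = 1331j³ + 1452j² + 528j + 64 = 11(121j³ + 132j² + 48j + 5) + 9, so N³ ≡ 9 (mod 11).

Converse. Suppose N³ ≡ 9 (mod 11). The only residue r in {0, …, 10} with r³ ≡ 9 (mod 11) is r = 4, so N ≡ 4 (mod 11).

Both implications hold.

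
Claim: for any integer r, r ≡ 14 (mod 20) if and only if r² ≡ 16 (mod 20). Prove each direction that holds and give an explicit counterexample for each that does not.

(⇒) Suppose r ≡ 14 (mod 20). Write r = 20j + 14. Then (20j + 14)² = 400j² + 560j + 196 = 20(20j² + 28j + 9) + 16, so r² ≡ 16 (mod 20).

(⇐) This fails: take r = 4. Then 4² = 16 ≡ 16 (mod 20), yet 4 ≡ 4 (mod 20), not 14.

Only the forward direction holds.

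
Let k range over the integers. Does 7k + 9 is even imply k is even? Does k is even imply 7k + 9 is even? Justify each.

(⟹) This fails: k = 5 gives 7k + 9 = 44, which is even, but 5 is odd, not even.

(⟸) This also fails: k = 2 is even, but 7k + 9 = 23 is odd, not even.

Neither implication holds.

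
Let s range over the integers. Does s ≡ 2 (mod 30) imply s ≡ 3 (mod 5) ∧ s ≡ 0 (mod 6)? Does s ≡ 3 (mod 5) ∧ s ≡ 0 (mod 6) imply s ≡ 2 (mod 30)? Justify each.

Both directions fail.

(⟹) This fails: s = 2 gives 2 ≡ 2 (mod 30) but 2 ≡ 2 (mod 5), so the conjunction on the right does not hold.

(⟸) This fails: s = 18 satisfies both congruences on the right (18 ≡ 3 mod 5 and 18 ≡ 0 mod 6) yet 18 ≡ 18 (mod 30), not 2.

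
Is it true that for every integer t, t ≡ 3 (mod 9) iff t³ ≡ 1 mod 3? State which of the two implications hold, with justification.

(⇒) This fails: take t = 3. Then 3 ≡ 3 (mod 9), but 3³ = 27 ≡ 0 (mod 3), not 1.

(⇐) This fails: take t = 1. Then 1³ = 1 ≡ 1 (mod 3), yet 1 ≡ 1 (mod 9), not 3.

Neither implication holds.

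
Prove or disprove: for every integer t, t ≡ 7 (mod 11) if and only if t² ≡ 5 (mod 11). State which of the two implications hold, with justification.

Only the forward implication holds.

(⇒) Suppose t ≡ 7 (mod 11). Write t = 11j + 7. Then (11j + 7)² = 121j² + 154j + 49 = 11(11j² + 14j + 4) + 5, so t² ≡ 5 (mod 11).

(⇐) This fails: take t = 4. Then 4² = 16 ≡ 5 (mod 11), yet 4 ≡ 4 (mod 11), not 7.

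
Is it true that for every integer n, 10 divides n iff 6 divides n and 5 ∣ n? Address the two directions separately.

Only the reverse direction holds.

Forward direction. This fails: take n = 10. Certainly 10 ∣ 10, but 6 ∤ 10.

Converse. Suppose 6 ∣ n and 5 ∣ n. Any common multiple of 6 and 5 is a multiple of their lcm; here gcd(6, 5) = 1, so lcm(6, 5) = 6·5 = 30, so 30 ∣ n. Since 10 ∣ 30, it follows that 10 ∣ n.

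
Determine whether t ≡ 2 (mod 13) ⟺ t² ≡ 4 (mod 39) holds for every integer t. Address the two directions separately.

Neither implication holds.

(⇒) This fails: take t = 15. Then 15 ≡ 2 (mod 13), but 15² = 225 ≡ 30 (mod 39), not 4.

(⇐) This fails: take t = 11. Then 11² = 121 ≡ 4 (mod 39), yet 11 ≡ 11 (mod 13), not 2.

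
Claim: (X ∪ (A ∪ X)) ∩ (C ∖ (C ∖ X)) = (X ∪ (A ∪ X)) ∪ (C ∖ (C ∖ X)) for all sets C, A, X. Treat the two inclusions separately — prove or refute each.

(⊆) Let x ∈ (X ∪ (A ∪ X)) ∩ (C ∖ (C ∖ X)). Then either x ∈ C ∩ X and x ∉ A; or x ∈ C ∩ A ∩ X. In each case x ∈ (X ∪ (A ∪ X)) ∪ (C ∖ (C ∖ X)), so (X ∪ (A ∪ X)) ∩ (C ∖ (C ∖ X)) ⊆ (X ∪ (A ∪ X)) ∪ (C ∖ (C ∖ X)).

(⊇) This inclusion fails. Take C = ∅, A = {1}, X = ∅; then 1 ∈ (X ∪ (A ∪ X)) ∪ (C ∖ (C ∖ X)) but 1 ∉ (X ∪ (A ∪ X)) ∩ (C ∖ (C ∖ X)).

The sets are not equal: only the forward inclusion holds.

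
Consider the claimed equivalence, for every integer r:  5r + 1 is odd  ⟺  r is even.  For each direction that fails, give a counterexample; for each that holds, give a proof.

Converse. Suppose r is even; write r = 2j. Then 5r + 1 = 5·(2j) + 1 = 2·5j + 1, which is odd.

Forward direction. Suppose 5r + 1 is odd. Since 5 is odd, 5r and r have the same parity, so 5r + 1 ≡ r + 1 (mod 2). As 1 is odd, 5r + 1 is odd exactly when r is even. Thus r is even.

Both implications hold.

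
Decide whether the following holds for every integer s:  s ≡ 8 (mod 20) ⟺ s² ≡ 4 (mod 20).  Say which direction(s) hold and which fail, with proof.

Only the forward direction holds.

[⇒] Suppose s ≡ 8 (mod 20). Write s = 20j + 8. Then (20j + 8)² = 400j² + 320j + 64 = 20(20j² + 16j + 3) + 4, so s² ≡ 4 (mod 20).

[⇐] This fails: take s = 2. Then 2² = 4 ≡ 4 (mod 20), yet 2 ≡ 2 (mod 20), not 8.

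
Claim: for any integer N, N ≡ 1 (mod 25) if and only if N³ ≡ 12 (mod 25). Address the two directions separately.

Forward direction. This fails: take N = 1. Then 1 ≡ 1 (mod 25), but 1³ = 1 ≡ 1 (mod 25), not 12.

Converse. This fails: take N = 8. Then 8³ = 512 ≡ 12 (mod 25), yet 8 ≡ 8 (mod 25), not 1.

Neither direction holds.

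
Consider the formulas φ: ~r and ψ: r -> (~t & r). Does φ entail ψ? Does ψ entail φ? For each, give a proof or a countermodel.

The forward direction holds; the converse fails.

[⇐] This fails. Under r = T, t = F, the left side is false but the right side is true.

[⇒] Assume the antecedent. If r is true, the antecedent cannot hold. If r is false, r -> (~t & r) reduces to true regardless of the other variables. Either way r -> (~t & r) holds.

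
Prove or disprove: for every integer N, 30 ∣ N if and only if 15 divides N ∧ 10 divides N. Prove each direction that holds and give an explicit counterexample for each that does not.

[⇒] If 30 ∣ N, write N = 30q. Since 30 = 2·15, N = 15·(2q), so 15 ∣ N; and since 30 = 3·10, N = 10·(3q), so 10 ∣ N.

[⇐] Suppose 15 ∣ N and 10 ∣ N. Any common multiple of 15 and 10 is a multiple of their lcm; here lcm(15, 10) = 15·10/gcd(15, 10) = 150/5 = 30, so 30 ∣ N.

Both directions hold.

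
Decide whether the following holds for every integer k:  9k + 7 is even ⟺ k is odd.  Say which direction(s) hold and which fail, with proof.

The biconditional holds.

(⇒) Suppose 9k + 7 is even. Since 9 is odd, 9k and k have the same parity, so 9k + 7 ≡ k + 7 (mod 2). As 7 is odd, 9k + 7 is even exactly when k is odd. Thus k is odd.

(⇐) Conversely, suppose k is odd; write k = 2j + 1. Then 9k + 7 = 9·(2j + 1) + 7 = 2·9j + 16, which is even.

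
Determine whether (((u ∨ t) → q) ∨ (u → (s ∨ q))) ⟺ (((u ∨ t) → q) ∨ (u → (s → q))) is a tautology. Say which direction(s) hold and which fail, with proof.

(→) This fails. Under u = T, q = F, s = T, t = F, the left side is true but the right side is false.

(←) This fails. Under u = T, q = F, s = F, t = F, the left side is false but the right side is true.

Both directions fail.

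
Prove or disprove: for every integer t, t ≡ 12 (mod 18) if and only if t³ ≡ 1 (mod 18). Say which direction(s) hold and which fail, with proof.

[⇒] This fails: take t = 12. Then 12 ≡ 12 (mod 18), but 12³ = 1728 ≡ 0 (mod 18), not 1.

[⇐] This fails: take t = 1. Then 1³ = 1 ≡ 1 (mod 18), yet 1 ≡ 1 (mod 18), not 12.

(⇒) fails and (⇐) fails.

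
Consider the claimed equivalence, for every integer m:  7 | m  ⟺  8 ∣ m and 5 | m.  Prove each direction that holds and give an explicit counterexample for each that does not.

Neither direction holds.

(⟹) This fails: take m = 7. Certainly 7 ∣ 7, but 8 ∤ 7.

(⟸) This fails: take m = 40. Both 8 ∣ 40 and 5 ∣ 40, yet 40 is not a multiple of 7 (since 40 = 5·7 + 5), so 7 ∤ 40.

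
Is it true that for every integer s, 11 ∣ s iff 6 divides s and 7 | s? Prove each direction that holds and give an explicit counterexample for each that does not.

Forward direction. This fails: take s = 11. Certainly 11 ∣ 11, but 6 ∤ 11.

Converse. This fails: take s = 42. Both 6 ∣ 42 and 7 ∣ 42, yet 42 is not a multiple of 11 (since 42 = 3·11 + 9), so 11 ∤ 42.

(⇒) fails and (⇐) fails.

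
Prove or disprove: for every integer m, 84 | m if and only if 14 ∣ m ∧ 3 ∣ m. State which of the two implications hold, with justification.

(⇒) holds; (⇐) fails.

Forward direction. If 84 ∣ m, write m = 84q. Since 84 = 6·14, m = 14·(6q), so 14 ∣ m; and since 84 = 28·3, m = 3·(28q), so 3 ∣ m.

Converse. This fails: take m = 42. Both 14 ∣ 42 and 3 ∣ 42, yet 42 is not a multiple of 84 (since 42 = 0·84 + 42), so 84 ∤ 42.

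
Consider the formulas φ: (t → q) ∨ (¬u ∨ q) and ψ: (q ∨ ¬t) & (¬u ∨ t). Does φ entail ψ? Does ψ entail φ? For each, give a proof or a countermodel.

Not equivalent: only (⇐) holds.

(⟸) Assume the antecedent. If u is true, the antecedent forces (u = T, q = T, t = T), and (t → q) ∨ (¬u ∨ q) holds there. If u is false, (t → q) ∨ (¬u ∨ q) reduces to true regardless of the other variables. Either way (t → q) ∨ (¬u ∨ q) holds.

(⟹) This fails. Under u = T, q = F, t = F, the left side is true but the right side is false.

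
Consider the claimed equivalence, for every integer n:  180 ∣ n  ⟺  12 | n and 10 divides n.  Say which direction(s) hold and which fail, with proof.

Forward direction. If 180 ∣ n, write n = 180q. Since 180 = 15·12, n = 12·(15q), so 12 ∣ n; and since 180 = 18·10, n = 10·(18q), so 10 ∣ n.

Converse. This fails: take n = 60. Both 12 ∣ 60 and 10 ∣ 60, yet 60 is not a multiple of 180 (since 60 = 0·180 + 60), so 180 ∤ 60.

The forward direction holds; the converse fails.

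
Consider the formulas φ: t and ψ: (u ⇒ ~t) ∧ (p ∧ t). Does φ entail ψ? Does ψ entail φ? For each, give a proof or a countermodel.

Not equivalent: only (⇐) holds.

(→) This fails. Under p = F, t = T, u = F, the left side is true but the right side is false.

(←) Assume the antecedent. If p is true, the antecedent forces (p = T, t = T, u = F), and t holds there. If p is false, the antecedent cannot hold. Either way t holds.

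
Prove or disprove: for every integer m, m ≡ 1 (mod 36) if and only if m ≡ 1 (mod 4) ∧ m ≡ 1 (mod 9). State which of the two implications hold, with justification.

[⇒] Suppose m ≡ 1 (mod 36); write m = 36j + 1. Since 4 ∣ 36, reducing mod 4 gives m ≡ 1 (mod 4); since 9 ∣ 36, reducing mod 9 gives m ≡ 1 (mod 9).

[⇐] Conversely, if m ≡ 1 (mod 4) and m ≡ 1 (mod 9), then by the Chinese remainder theorem m ≡ 1 (mod 36). This is exactly m ≡ 1 (mod 36).

Both directions hold; the statement is true.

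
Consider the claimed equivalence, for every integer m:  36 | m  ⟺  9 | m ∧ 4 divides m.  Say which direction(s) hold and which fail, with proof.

(⟹) If 36 ∣ m, write m = 36q. Since 36 = 4·9, m = 9·(4q), so 9 ∣ m; and since 36 = 9·4, m = 4·(9q), so 4 ∣ m.

(⟸) Suppose 9 ∣ m and 4 ∣ m. Any common multiple of 9 and 4 is a multiple of their lcm; here gcd(9, 4) = 1, so lcm(9, 4) = 9·4 = 36, so 36 ∣ m.

Both directions hold; the statement is true.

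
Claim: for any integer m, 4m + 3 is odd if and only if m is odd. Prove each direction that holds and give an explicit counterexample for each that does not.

(⟹) This fails: take m = 4. Then 4m + 3 = 19, which is odd, yet m = 4 is even, not odd.

(⟸) Suppose m is odd. Since 4 is even, 4m is even for every m, so 4m + 3 has the same parity as 3, which is odd. Hence 4m + 3 is odd.

(⇒) fails; (⇐) holds.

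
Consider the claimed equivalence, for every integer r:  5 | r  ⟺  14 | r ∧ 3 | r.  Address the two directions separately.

Both directions fail.

(⟹) This fails: take r = 5. Certainly 5 ∣ 5, but 14 ∤ 5.

(⟸) This fails: take r = 42. Both 14 ∣ 42 and 3 ∣ 42, yet 42 is not a multiple of 5 (since 42 = 8·5 + 2), so 5 ∤ 42.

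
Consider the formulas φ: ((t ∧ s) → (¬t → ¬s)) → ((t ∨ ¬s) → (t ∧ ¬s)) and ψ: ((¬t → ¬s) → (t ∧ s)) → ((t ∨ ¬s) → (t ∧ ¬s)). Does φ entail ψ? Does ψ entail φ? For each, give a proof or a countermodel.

(⇒) holds; (⇐) fails.

Forward direction. Assume the antecedent. If t is true, the antecedent forces (t = T, s = F), and the consequent holds there. If t is false, the consequent reduces to true regardless of the other variables. Either way the consequent holds.

Converse. This fails. Under t = F, s = F, the left side is false but the right side is true.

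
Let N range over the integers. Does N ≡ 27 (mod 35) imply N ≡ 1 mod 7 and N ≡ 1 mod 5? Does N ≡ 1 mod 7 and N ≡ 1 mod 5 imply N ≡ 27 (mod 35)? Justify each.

[⇒] This fails: N = 27 gives 27 ≡ 27 (mod 35) but 27 ≡ 6 (mod 7), so the conjunction on the right does not hold.

[⇐] This fails: N = 1 satisfies both congruences on the right (1 ≡ 1 mod 7 and 1 ≡ 1 mod 5) yet 1 ≡ 1 (mod 35), not 27.

Neither implication holds.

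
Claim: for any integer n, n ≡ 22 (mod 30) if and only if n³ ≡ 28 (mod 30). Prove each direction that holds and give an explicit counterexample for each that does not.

Both implications hold.

(←) Suppose n³ ≡ 28 (mod 30). The only residue r in {0, …, 29} with r³ ≡ 28 (mod 30) is r = 22, so n ≡ 22 (mod 30).

(→) Suppose n ≡ 22 (mod 30). Write n = 30j + 22. Then (30j + 22)³ = 27000j³ + 59400j² + 43560j + 10648 = 30(900j³ + 1980j² + 1452j + 354) + 28, so n³ ≡ 28 (mod 30).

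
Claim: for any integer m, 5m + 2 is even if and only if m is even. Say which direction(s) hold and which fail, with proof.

(→) Suppose 5m + 2 is even. Since 5 is odd, 5m and m have the same parity, so 5m + 2 ≡ m + 2 (mod 2). As 2 is even, 5m + 2 is even exactly when m is even. Thus m is even.

(←) Conversely, suppose m is even; write m = 2j. Then 5m + 2 = 5·(2j) + 2 = 2·5j + 2, which is even.

The biconditional holds.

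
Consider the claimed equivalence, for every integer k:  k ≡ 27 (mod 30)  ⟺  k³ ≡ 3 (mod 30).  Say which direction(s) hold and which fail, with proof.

(⇒) Suppose k ≡ 27 (mod 30). Write k = 30j + 27. Then (30j + 27)³ = 27000j³ + 72900j² + 65610j + 19683 = 30(900j³ + 2430j² + 2187j + 656) + 3, so k³ ≡ 3 (mod 30).

(⇐) Conversely, suppose k³ ≡ 3 (mod 30). The only residue r in {0, …, 29} with r³ ≡ 3 (mod 30) is r = 27, so k ≡ 27 (mod 30).

Both directions hold.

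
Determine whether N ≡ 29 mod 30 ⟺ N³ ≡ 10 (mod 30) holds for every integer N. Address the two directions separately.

(⟹) This fails: take N = 29. Then 29 ≡ 29 (mod 30), but 29³ = 24389 ≡ 29 (mod 30), not 10.

(⟸) This fails: take N = 10. Then 10³ = 1000 ≡ 10 (mod 30), yet 10 ≡ 10 (mod 30), not 29.

Both directions fail.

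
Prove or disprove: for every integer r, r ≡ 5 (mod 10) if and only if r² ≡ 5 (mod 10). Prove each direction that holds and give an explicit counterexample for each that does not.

Both directions hold; the statement is true.

[⇐] For the converse, argue contrapositively. If r ≢ 5 (mod 10), then r is congruent to one of 0, 1, 2, 3, 4, 6, 7, 8, 9 modulo 10, and these give r² ≡ 0, 1, 4, 9, 6, 6, 9, 4, 1 respectively — never 5.

[⇒] Suppose r ≡ 5 (mod 10). Write r = 10j + 5. Then (10j + 5)² = 100j² + 100j + 25 = 10(10j² + 10j + 2) + 5, so r² ≡ 5 (mod 10).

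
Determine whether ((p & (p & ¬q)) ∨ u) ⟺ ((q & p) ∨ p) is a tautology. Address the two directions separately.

Neither implication holds.

(⟹) This fails. Under q = F, u = T, p = F, the left side is true but the right side is false.

(⟸) This fails. Under q = T, u = F, p = T, the left side is false but the right side is true.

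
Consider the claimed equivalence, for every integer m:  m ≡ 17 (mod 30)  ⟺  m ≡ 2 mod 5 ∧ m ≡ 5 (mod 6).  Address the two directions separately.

Both directions hold; the statement is true.

[⇒] Suppose m ≡ 17 (mod 30); write m = 30j + 17. Since 5 ∣ 30, reducing mod 5 gives m ≡ 17 ≡ 2 (mod 5); since 6 ∣ 30, reducing mod 6 gives m ≡ 17 ≡ 5 (mod 6).

[⇐] Conversely, if m ≡ 2 (mod 5) and m ≡ 5 (mod 6), then by the Chinese remainder theorem m ≡ 17 (mod 30). This is exactly m ≡ 17 (mod 30).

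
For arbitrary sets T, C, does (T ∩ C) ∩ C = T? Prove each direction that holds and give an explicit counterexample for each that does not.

(⟹) Let x ∈ (T ∩ C) ∩ C. Then x ∈ T ∩ C, from which x ∈ T.

(⟸) This inclusion fails. Take T = {1}, C = ∅; then 1 ∈ T but 1 ∉ (T ∩ C) ∩ C.

Only the forward inclusion holds.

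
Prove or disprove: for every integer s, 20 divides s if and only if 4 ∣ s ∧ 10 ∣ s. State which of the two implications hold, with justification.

Equivalent; both directions hold.

(⇐) Suppose 4 ∣ s and 10 ∣ s. Any common multiple of 4 and 10 is a multiple of their lcm; here lcm(4, 10) = 4·10/gcd(4, 10) = 40/2 = 20, so 20 ∣ s.

(⇒) If 20 ∣ s, write s = 20q. Since 20 = 5·4, s = 4·(5q), so 4 ∣ s; and since 20 = 2·10, s = 10·(2q), so 10 ∣ s.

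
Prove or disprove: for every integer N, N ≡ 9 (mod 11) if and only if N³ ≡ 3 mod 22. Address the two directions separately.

Not equivalent: only (⇐) holds.

Forward direction. This fails: take N = 20. Then 20 ≡ 9 (mod 11), but 20³ = 8000 ≡ 14 (mod 22), not 3.

Converse. The residues r modulo 22 with r³ ≡ 3 (mod 22) are exactly {9}, and each is ≡ 9 (mod 11).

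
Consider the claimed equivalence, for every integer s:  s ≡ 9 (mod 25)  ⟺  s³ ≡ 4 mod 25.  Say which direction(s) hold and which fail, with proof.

(⟹) Suppose s ≡ 9 (mod 25). Write s = 25j + 9. Then (25j + 9)³ = 15625j³ + 16875j² + 6075j + 729 = 25(625j³ + 675j² + 243j + 29) + 4, so s³ ≡ 4 (mod 25).

(⟸) Conversely, suppose s³ ≡ 4 (mod 25). The only residue r in {0, …, 24} with r³ ≡ 4 (mod 25) is r = 9, so s ≡ 9 (mod 25).

The biconditional holds.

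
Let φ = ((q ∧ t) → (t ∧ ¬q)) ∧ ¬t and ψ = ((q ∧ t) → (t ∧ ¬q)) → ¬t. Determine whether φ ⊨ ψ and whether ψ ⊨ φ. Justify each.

(⇒) holds; (⇐) fails.

(⇒) Assume the antecedent. If q is true, ((q ∧ t) → (t ∧ ¬q)) → ¬t reduces to true regardless of the other variables. If q is false, the antecedent forces (q = F, t = F), and ((q ∧ t) → (t ∧ ¬q)) → ¬t holds there. Either way ((q ∧ t) → (t ∧ ¬q)) → ¬t holds.

(⇐) This fails. Under q = T, t = T, the left side is false but the right side is true.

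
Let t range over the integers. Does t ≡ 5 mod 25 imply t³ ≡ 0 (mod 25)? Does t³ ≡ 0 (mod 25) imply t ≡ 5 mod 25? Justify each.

(⇒) holds; (⇐) fails.

(←) This fails: take t = 0. Then 0³ = 0 ≡ 0 (mod 25), yet 0 ≡ 0 (mod 25), not 5.

(→) Suppose t ≡ 5 mod 25. Write t = 25j + 5. Then (25j + 5)³ = 15625j³ + 9375j² + 1875j + 125 = 25(625j³ + 375j² + 75j + 5) + 0, so t³ ≡ 0 (mod 25).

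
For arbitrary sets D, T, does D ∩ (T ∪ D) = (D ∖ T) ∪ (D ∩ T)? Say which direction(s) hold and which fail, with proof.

Both inclusions hold; the sets are equal.

(⟹) Let x ∈ D ∩ (T ∪ D). Then either x ∈ D and x ∉ T; or x ∈ D ∩ T. In each case x ∈ (D ∖ T) ∪ (D ∩ T), so D ∩ (T ∪ D) ⊆ (D ∖ T) ∪ (D ∩ T).

(⟸) Let x ∈ (D ∖ T) ∪ (D ∩ T). Then either x ∈ D and x ∉ T; or x ∈ D ∩ T. In each case x ∈ D ∩ (T ∪ D), so (D ∖ T) ∪ (D ∩ T) ⊆ D ∩ (T ∪ D).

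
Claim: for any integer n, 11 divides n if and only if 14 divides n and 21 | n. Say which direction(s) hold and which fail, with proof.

(⇒) fails and (⇐) fails.

(⇒) This fails: take n = 11. Certainly 11 ∣ 11, but 14 ∤ 11.

(⇐) This fails: take n = 42. Both 14 ∣ 42 and 21 ∣ 42, yet 42 is not a multiple of 11 (since 42 = 3·11 + 9), so 11 ∤ 42.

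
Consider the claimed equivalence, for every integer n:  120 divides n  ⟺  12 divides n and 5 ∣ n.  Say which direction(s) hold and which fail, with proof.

The forward direction holds; the converse fails.

Forward direction. If 120 ∣ n, write n = 120q. Since 120 = 10·12, n = 12·(10q), so 12 ∣ n; and since 120 = 24·5, n = 5·(24q), so 5 ∣ n.

Converse. This fails: take n = 60. Both 12 ∣ 60 and 5 ∣ 60, yet 60 is not a multiple of 120 (since 60 = 0·120 + 60), so 120 ∤ 60.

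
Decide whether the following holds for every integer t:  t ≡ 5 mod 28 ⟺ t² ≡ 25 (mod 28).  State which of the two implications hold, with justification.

(⇒) holds; (⇐) fails.

(→) Suppose t ≡ 5 mod 28. Write t = 28j + 5. Then (28j + 5)² = 784j² + 280j + 25 = 28(28j² + 10j) + 25, so t² ≡ 25 (mod 28).

(←) This fails: take t = 9. Then 9² = 81 ≡ 25 (mod 28), yet 9 ≡ 9 (mod 28), not 5.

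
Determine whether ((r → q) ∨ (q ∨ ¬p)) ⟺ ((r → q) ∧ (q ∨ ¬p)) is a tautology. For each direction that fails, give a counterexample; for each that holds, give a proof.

(⟹) This fails. Under q = F, r = T, p = F, the left side is true but the right side is false.

(⟸) Assume the antecedent. If q is true, (r → q) ∨ (q ∨ ¬p) reduces to true regardless of the other variables. If q is false, the antecedent forces (q = F, r = F, p = F), and (r → q) ∨ (q ∨ ¬p) holds there. Either way (r → q) ∨ (q ∨ ¬p) holds.

Not equivalent: only (⇐) holds.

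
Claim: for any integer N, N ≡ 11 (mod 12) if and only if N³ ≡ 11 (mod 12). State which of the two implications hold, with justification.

The biconditional holds.

(⇒) Suppose N ≡ 11 (mod 12). Write N = 12j + 11. Then (12j + 11)³ = 1728j³ + 4752j² + 4356j + 1331 = 12(144j³ + 396j² + 363j + 110) + 11, so N³ ≡ 11 (mod 12).

(⇐) Conversely, suppose N³ ≡ 11 (mod 12). The only residue r in {0, …, 11} with r³ ≡ 11 (mod 12) is r = 11, so N ≡ 11 (mod 12).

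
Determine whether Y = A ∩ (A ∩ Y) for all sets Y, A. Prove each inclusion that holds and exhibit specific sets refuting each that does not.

Only the reverse inclusion holds.

(⟹) This inclusion fails. Take Y = {1}, A = ∅; then 1 ∈ Y but 1 ∉ A ∩ (A ∩ Y).

(⟸) Let x ∈ A ∩ (A ∩ Y). Then x ∈ Y ∩ A, from which x ∈ Y.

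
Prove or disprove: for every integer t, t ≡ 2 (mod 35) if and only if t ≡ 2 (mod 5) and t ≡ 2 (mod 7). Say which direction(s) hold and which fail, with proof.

Equivalent; both directions hold.

Forward direction. Suppose t ≡ 2 (mod 35); write t = 35j + 2. Since 5 ∣ 35, reducing mod 5 gives t ≡ 2 (mod 5); since 7 ∣ 35, reducing mod 7 gives t ≡ 2 (mod 7).

Converse. If t ≡ 2 (mod 5) and t ≡ 2 (mod 7), then by the Chinese remainder theorem t ≡ 2 (mod 35). This is exactly t ≡ 2 (mod 35).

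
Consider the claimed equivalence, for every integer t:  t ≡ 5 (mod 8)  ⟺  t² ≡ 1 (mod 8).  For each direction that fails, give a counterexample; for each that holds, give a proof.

[⇒] Suppose t ≡ 5 (mod 8). Write t = 8j + 5. Then (8j + 5)² = 64j² + 80j + 25 = 8(8j² + 10j + 3) + 1, so t² ≡ 1 (mod 8).

[⇐] This fails: take t = 1. Then 1² = 1 ≡ 1 (mod 8), yet 1 ≡ 1 (mod 8), not 5.

Not equivalent: only (⇒) holds.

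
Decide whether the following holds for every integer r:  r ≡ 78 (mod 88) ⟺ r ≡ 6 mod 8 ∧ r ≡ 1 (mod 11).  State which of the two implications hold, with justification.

(⟹) Suppose r ≡ 78 (mod 88); write r = 88j + 78. Since 8 ∣ 88, reducing mod 8 gives r ≡ 78 ≡ 6 (mod 8); since 11 ∣ 88, reducing mod 11 gives r ≡ 78 ≡ 1 (mod 11).

(⟸) Conversely, if r ≡ 6 (mod 8) and r ≡ 1 (mod 11), then by the Chinese remainder theorem r ≡ 78 (mod 88). This is exactly r ≡ 78 (mod 88).

Both directions hold; the statement is true.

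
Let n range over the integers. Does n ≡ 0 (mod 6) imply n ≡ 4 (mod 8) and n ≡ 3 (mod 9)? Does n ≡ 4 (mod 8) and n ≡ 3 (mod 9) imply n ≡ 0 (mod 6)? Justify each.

Only the converse holds.

Forward direction. This fails: n = 0 gives 0 ≡ 0 (mod 6) but 0 ≡ 0 (mod 8), so the conjunction on the right does not hold.

Converse. If n ≡ 4 (mod 8) and n ≡ 3 (mod 9), then by the Chinese remainder theorem n ≡ 12 (mod 72). Since 12 ≡ 0 (mod 6) and 6 ∣ 72, we get n ≡ 0 (mod 6).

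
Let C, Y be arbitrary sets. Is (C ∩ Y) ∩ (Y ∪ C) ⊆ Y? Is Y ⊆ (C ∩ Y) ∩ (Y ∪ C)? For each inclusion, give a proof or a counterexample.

(⊇) This inclusion fails. Take C = ∅, Y = {1}; then 1 ∈ Y but 1 ∉ (C ∩ Y) ∩ (Y ∪ C).

(⊆) Let x ∈ (C ∩ Y) ∩ (Y ∪ C). Then x ∈ C ∩ Y, from which x ∈ Y.

Only the forward inclusion holds.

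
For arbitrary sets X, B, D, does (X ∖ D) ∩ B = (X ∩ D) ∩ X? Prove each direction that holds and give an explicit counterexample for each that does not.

Both inclusions fail.

(⊆) This inclusion fails. Take X = {1}, B = {1}, D = ∅; then 1 ∈ (X ∖ D) ∩ B but 1 ∉ (X ∩ D) ∩ X.

(⊇) This inclusion fails. Take X = {1}, B = ∅, D = {1}; then 1 ∈ (X ∩ D) ∩ X but 1 ∉ (X ∖ D) ∩ B.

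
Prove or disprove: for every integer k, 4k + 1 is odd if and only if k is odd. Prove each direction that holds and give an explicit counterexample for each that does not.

(⟸) Suppose k is odd. Since 4 is even, 4k is even for every k, so 4k + 1 has the same parity as 1, which is odd. Hence 4k + 1 is odd.

(⟹) This fails: take k = 0. Then 4k + 1 = 1, which is odd, yet k = 0 is even, not odd.

Only the converse holds.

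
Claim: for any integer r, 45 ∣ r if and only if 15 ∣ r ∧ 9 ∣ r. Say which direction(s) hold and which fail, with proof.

Forward direction. If 45 ∣ r, write r = 45q. Since 45 = 3·15, r = 15·(3q), so 15 ∣ r; and since 45 = 5·9, r = 9·(5q), so 9 ∣ r.

Converse. Suppose 15 ∣ r and 9 ∣ r. Any common multiple of 15 and 9 is a multiple of their lcm; here lcm(15, 9) = 15·9/gcd(15, 9) = 135/3 = 45, so 45 ∣ r.

The biconditional holds.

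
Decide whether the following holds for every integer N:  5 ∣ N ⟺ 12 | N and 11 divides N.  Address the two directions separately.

Neither implication holds.

(⟹) This fails: take N = 5. Certainly 5 ∣ 5, but 12 ∤ 5.

(⟸) This fails: take N = 132. Both 12 ∣ 132 and 11 ∣ 132, yet 132 is not a multiple of 5 (since 132 = 26·5 + 2), so 5 ∤ 132.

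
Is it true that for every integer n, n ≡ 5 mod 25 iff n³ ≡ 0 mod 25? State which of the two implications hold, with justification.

(⟹) Suppose n ≡ 5 mod 25. Write n = 25j + 5. Then (25j + 5)³ = 15625j³ + 9375j² + 1875j + 125 = 25(625j³ + 375j² + 75j + 5) + 0, so n³ ≡ 0 (mod 25).

(⟸) This fails: take n = 0. Then 0³ = 0 ≡ 0 (mod 25), yet 0 ≡ 0 (mod 25), not 5.

Only the forward implication holds.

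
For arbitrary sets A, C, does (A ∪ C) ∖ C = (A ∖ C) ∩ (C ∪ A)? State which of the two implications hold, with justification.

(⊆) Let x ∈ (A ∪ C) ∖ C. Then x ∈ A and x ∉ C, from which x ∈ (A ∖ C) ∩ (C ∪ A).

(⊇) Let x ∈ (A ∖ C) ∩ (C ∪ A). Then x ∈ A and x ∉ C, from which x ∈ (A ∪ C) ∖ C.

Both inclusions hold; the sets are equal.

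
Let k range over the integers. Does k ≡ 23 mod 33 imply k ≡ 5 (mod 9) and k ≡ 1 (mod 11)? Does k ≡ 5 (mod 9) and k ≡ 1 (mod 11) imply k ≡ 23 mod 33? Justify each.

Not equivalent: only (⇐) holds.

(⇒) This fails: k = 56 gives 56 ≡ 23 (mod 33) but 56 ≡ 2 (mod 9), so the conjunction on the right does not hold.

(⇐) Conversely, if k ≡ 5 (mod 9) and k ≡ 1 (mod 11), then by the Chinese remainder theorem k ≡ 23 (mod 99). Since 23 ≡ 23 (mod 33) and 33 ∣ 99, we get k ≡ 23 (mod 33).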